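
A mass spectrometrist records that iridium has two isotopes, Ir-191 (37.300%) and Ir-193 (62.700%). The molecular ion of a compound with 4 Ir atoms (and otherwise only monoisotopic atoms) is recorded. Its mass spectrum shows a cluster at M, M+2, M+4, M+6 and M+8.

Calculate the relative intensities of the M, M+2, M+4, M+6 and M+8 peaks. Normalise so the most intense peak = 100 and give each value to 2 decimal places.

Each Ir atom is independently Ir-191 (p = 0.37300) or Ir-193 (q = 0.62700); the cluster is the binomial expansion (p + q)^4.
P(M) = 0.37300^4 = 0.019357
P(M+2) = 4 × 0.37300^3 × 0.62700^1 = 0.130153
P(M+4) = 6 × 0.37300^2 × 0.62700^2 = 0.328174
P(M+6) = 4 × 0.37300^1 × 0.62700^3 = 0.367766
P(M+8) = 0.62700^4 = 0.154550
The M+6 peak is largest (0.367766); scaling to 100 gives 5.26 : 35.39 : 89.23 : 100.00 : 42.02.

5.26 : 35.39 : 89.23 : 100.00 : 42.02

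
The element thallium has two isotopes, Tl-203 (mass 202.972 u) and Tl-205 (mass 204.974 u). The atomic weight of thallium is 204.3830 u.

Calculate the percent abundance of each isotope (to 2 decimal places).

With x = fraction of Tl-203 (so Tl-205 is 1 − x):
202.972·x + 204.974·(1 − x) = 204.3830
(202.972 − 204.974)·x = 204.3830 − 204.974
x = -0.5910 / -2.002 = 0.29520 → 29.52% Tl-203, 70.48% Tl-205.

Tl-203: 29.52%, Tl-205: 70.48%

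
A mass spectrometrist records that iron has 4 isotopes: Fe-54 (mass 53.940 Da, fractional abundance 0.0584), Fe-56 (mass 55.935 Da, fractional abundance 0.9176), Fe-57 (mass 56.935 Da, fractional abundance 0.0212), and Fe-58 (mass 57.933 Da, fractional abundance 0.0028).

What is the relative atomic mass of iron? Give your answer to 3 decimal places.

55.845 Da

Weight each isotope mass by its fractional abundance: 0.0584 × 53.940 + 0.9176 × 55.935 + 0.0212 × 56.935 + 0.0028 × 57.933
= 3.1501 + 51.3260 + 1.2070 + 0.1622 = 55.8453 Da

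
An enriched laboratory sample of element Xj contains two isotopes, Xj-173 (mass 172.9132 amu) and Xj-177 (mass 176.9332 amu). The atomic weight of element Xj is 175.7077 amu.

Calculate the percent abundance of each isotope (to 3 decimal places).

Xj-173: 30.485%, Xj-177: 69.515%

Let x be the fractional abundance of Xj-173; then Xj-177 has abundance 1 − x.
172.9132·x + 176.9332·(1 − x) = 175.7077
(172.9132 − 176.9332)·x = 175.7077 − 176.9332
x = -1.2255 / -4.0200 = 0.30485 → 30.485% Xj-173, 69.515% Xj-177.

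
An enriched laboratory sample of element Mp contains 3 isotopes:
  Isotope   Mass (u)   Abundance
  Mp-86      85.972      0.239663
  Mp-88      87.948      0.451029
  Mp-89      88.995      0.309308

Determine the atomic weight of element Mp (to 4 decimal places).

87.7983 u

Average mass = Σ (abundance × isotope mass) = 0.239663 × 85.972 + 0.451029 × 87.948 + 0.309308 × 88.995
= 20.60431 + 39.66710 + 27.52687 = 87.79828 u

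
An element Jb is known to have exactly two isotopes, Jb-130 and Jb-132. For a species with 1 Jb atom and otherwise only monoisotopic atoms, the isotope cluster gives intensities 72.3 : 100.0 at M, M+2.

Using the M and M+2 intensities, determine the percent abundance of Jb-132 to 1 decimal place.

58.0%

Write p for the Jb-130 fraction. I(M+2)/I(M) = [C(1,1)·p^0·(1−p)] / p^1 = 1·(1−p)/p = 100.0/72.3 = 1.3831
(1−p)/p = 1.3831/1 = 1.3831  ⇒  p = 1/(1 + 1.3831) = 0.4196
Jb-130: 42.0%, Jb-132: 58.0%.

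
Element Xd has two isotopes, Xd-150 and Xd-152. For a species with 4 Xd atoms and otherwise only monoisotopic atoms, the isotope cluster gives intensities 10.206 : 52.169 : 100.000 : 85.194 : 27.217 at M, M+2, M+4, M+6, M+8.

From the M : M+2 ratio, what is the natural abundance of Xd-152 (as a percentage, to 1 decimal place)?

Write p for the Xd-150 fraction. I(M+2)/I(M) = [C(4,1)·p^3·(1−p)] / p^4 = 4·(1−p)/p = 52.169/10.206 = 5.1116
(1−p)/p = 5.1116/4 = 1.2779  ⇒  p = 1/(1 + 1.2779) = 0.4390
Xd-150: 43.9%, Xd-152: 56.1%.

56.1%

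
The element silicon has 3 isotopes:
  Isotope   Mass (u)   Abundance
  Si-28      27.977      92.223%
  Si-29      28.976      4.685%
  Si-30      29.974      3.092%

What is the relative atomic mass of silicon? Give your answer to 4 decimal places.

Weight each isotope mass by its fractional abundance: 0.92223 × 27.977 + 0.04685 × 28.976 + 0.03092 × 29.974
= 25.80123 + 1.35753 + 0.92680 = 28.08556 u

28.0856 u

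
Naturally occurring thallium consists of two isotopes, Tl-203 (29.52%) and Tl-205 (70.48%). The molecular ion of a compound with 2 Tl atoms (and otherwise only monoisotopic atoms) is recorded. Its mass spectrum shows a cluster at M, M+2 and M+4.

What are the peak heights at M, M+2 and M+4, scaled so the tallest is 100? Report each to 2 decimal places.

Expanding (0.2952 + 0.7048)^2:
P(M) = 0.2952^2 = 0.087143
P(M+2) = 2 × 0.2952^1 × 0.7048^1 = 0.416114
P(M+4) = 0.7048^2 = 0.496743
The M+4 peak is largest (0.496743); scaling to 100 gives 17.54 : 83.77 : 100.00.

17.54 : 83.77 : 100.00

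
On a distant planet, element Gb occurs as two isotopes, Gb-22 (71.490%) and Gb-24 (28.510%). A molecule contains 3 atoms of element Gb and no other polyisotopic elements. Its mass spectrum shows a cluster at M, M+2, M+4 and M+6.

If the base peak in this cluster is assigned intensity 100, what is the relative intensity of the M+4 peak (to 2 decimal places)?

Term probabilities: M 0.3654, M+2 0.4371, M+4 0.1743, M+6 0.0232. Base peak = M+2.
P(M+2) = C(3,1) × 0.71490^2 × 0.28510^1 = 3 × 0.51108201 × 0.2851 = 0.437128 (base)
P(M+4) = C(3,2) × 0.71490^1 × 0.28510^2 = 3 × 0.7149 × 0.08128201 = 0.174326
Relative intensity = 0.174326 / 0.437128 × 100 = 39.88

39.88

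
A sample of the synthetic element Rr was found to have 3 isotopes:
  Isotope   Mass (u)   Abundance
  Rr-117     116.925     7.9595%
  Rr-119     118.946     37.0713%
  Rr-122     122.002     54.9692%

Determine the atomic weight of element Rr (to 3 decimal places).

Ar = Σ fᵢ·mᵢ = 0.079595 × 116.925 + 0.370713 × 118.946 + 0.549692 × 122.002
= 9.3066 + 44.0948 + 67.0635 = 120.4649 u

120.465 u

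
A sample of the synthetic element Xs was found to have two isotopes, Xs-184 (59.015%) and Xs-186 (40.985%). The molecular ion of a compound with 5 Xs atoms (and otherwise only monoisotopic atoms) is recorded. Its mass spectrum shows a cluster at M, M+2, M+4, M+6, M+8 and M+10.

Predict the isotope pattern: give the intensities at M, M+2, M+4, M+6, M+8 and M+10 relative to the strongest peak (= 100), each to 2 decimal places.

20.73 : 72.00 : 100.00 : 69.45 : 24.12 : 3.35

Each Xs atom is independently Xs-184 (p = 0.59015) or Xs-186 (q = 0.40985); the cluster is the binomial expansion (p + q)^5.
P(M) = 0.59015^5 = 0.071583
P(M+2) = 5 × 0.59015^4 × 0.40985^1 = 0.248568
P(M+4) = 10 × 0.59015^3 × 0.40985^2 = 0.345253
P(M+6) = 10 × 0.59015^2 × 0.40985^3 = 0.239773
P(M+8) = 5 × 0.59015^1 × 0.40985^4 = 0.083259
P(M+10) = 0.40985^5 = 0.011564
The M+4 peak is largest (0.345253); scaling to 100 gives 20.73 : 72.00 : 100.00 : 69.45 : 24.12 : 3.35.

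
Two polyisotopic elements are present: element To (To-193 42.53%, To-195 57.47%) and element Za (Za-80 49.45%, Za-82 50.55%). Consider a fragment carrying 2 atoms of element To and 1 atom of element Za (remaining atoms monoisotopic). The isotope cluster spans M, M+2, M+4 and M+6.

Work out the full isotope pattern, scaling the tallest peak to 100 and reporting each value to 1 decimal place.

Element To pattern (n=2): 0.18088009 : 0.48883982 : 0.33028009
Element Za pattern (n=1): 0.4945 : 0.5055
Convolve the two distributions (both contribute in 2-u steps):
  M: 0.18088009×0.4945 = 0.089445
  M+2: 0.18088009×0.5055 + 0.48883982×0.4945 = 0.333166
  M+4: 0.48883982×0.5055 + 0.33028009×0.4945 = 0.410432
  M+6: 0.33028009×0.5055 = 0.166957
Scale to base peak (0.410432) = 100: 21.8 : 81.2 : 100.0 : 40.7

21.8 : 81.2 : 100.0 : 40.7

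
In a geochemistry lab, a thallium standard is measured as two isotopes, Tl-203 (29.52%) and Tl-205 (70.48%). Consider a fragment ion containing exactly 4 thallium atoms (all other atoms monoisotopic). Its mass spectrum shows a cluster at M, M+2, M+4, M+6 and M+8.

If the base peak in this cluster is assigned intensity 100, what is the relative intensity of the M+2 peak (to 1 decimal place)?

(0.2952 + 0.7048)^4 gives M 0.0076, M+2 0.0725, M+4 0.2597, M+6 0.4134, M+8 0.2468; the largest is M+6.
P(M+6) = C(4,3) × 0.2952^1 × 0.7048^3 = 4 × 0.2952 × 0.35010449 = 0.413403 (base)
P(M+2) = C(4,1) × 0.2952^3 × 0.7048^1 = 4 × 0.02572463 × 0.7048 = 0.072523
Relative intensity = 0.072523 / 0.413403 × 100 = 17.5

17.5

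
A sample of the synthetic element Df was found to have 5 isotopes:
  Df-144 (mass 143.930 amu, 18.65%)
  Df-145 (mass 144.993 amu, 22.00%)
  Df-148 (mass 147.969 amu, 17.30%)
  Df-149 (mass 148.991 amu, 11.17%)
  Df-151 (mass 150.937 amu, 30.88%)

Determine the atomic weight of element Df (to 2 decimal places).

Average mass = Σ (abundance × isotope mass) = 0.1865 × 143.930 + 0.2200 × 144.993 + 0.1730 × 147.969 + 0.1117 × 148.991 + 0.3088 × 150.937
= 26.8429 + 31.8985 + 25.5986 + 16.6423 + 46.6093 = 147.5916 amu

147.59 amu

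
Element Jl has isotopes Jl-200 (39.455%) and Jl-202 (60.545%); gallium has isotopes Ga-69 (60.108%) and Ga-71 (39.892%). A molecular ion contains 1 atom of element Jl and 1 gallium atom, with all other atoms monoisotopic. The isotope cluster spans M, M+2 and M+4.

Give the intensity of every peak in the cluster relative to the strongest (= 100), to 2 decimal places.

Element Jl pattern (n=1): 0.39455 : 0.60545
Gallium pattern (n=1): 0.60108 : 0.39892
Convolve the two distributions (both contribute in 2-u steps):
  M: 0.39455×0.60108 = 0.237156
  M+2: 0.39455×0.39892 + 0.60545×0.60108 = 0.521318
  M+4: 0.60545×0.39892 = 0.241526
Scale to base peak (0.521318) = 100: 45.49 : 100.00 : 46.33

45.49 : 100.00 : 46.33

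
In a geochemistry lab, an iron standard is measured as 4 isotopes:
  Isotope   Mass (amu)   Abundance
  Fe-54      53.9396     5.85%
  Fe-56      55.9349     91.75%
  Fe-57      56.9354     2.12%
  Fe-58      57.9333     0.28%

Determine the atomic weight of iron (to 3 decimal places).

Ar = Σ fᵢ·mᵢ = 0.0585 × 53.9396 + 0.9175 × 55.9349 + 0.0212 × 56.9354 + 0.0028 × 57.9333
= 3.15547 + 51.32027 + 1.20703 + 0.16221 = 55.84498 amu

55.845 amu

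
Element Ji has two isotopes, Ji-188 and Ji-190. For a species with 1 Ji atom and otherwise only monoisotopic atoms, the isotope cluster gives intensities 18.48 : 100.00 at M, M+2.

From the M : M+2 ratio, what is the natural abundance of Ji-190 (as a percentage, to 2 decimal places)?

Write p for the Ji-188 fraction. I(M+2)/I(M) = [C(1,1)·p^0·(1−p)] / p^1 = 1·(1−p)/p = 100.00/18.48 = 5.4113
(1−p)/p = 5.4113/1 = 5.4113  ⇒  p = 1/(1 + 5.4113) = 0.1560
Ji-188: 15.60%, Ji-190: 84.40%.

84.40%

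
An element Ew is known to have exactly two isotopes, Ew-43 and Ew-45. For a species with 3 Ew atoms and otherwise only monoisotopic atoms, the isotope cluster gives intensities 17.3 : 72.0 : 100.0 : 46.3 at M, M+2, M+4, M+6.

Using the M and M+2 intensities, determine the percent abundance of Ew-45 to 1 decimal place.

58.1%

If p is the fraction of Ew that is Ew-43, then I(M+2)/I(M) = [C(3,1)·p^2·(1−p)] / p^3 = 3·(1−p)/p = 72.0/17.3 = 4.1618
(1−p)/p = 4.1618/3 = 1.3873  ⇒  p = 1/(1 + 1.3873) = 0.4189
Ew-43: 41.9%, Ew-45: 58.1%.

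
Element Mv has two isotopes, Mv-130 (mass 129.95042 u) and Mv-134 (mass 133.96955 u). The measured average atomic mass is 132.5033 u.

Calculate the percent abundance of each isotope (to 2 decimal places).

With x = fraction of Mv-130 (so Mv-134 is 1 − x):
129.95042·x + 133.96955·(1 − x) = 132.5033
(129.95042 − 133.96955)·x = 132.5033 − 133.96955
x = -1.46625 / -4.01913 = 0.36482 → 36.48% Mv-130, 63.52% Mv-134.

Mv-130: 36.48%, Mv-134: 63.52%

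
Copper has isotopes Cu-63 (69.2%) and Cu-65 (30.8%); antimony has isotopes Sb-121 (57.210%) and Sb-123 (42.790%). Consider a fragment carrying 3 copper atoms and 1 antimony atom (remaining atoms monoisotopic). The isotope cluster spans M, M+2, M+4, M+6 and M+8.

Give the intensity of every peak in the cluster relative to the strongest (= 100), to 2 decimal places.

Copper pattern (n=3): 0.33137389 : 0.44247034 : 0.19693766 : 0.02921811
Antimony pattern (n=1): 0.5721 : 0.4279
Convolve the two distributions (both contribute in 2-u steps):
  M: 0.33137389×0.5721 = 0.189579
  M+2: 0.33137389×0.4279 + 0.44247034×0.5721 = 0.394932
  M+4: 0.44247034×0.4279 + 0.19693766×0.5721 = 0.302001
  M+6: 0.19693766×0.4279 + 0.02921811×0.5721 = 0.100985
  M+8: 0.02921811×0.4279 = 0.012502
Scale to base peak (0.394932) = 100: 48.00 : 100.00 : 76.47 : 25.57 : 3.17

48.00 : 100.00 : 76.47 : 25.57 : 3.17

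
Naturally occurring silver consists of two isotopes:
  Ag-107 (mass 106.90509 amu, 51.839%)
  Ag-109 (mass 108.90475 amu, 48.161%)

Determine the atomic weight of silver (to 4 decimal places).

Weight each isotope mass by its fractional abundance: 0.51839 × 106.90509 + 0.48161 × 108.90475
= 55.418530 + 52.449617 = 107.868147 amu

107.8681 amu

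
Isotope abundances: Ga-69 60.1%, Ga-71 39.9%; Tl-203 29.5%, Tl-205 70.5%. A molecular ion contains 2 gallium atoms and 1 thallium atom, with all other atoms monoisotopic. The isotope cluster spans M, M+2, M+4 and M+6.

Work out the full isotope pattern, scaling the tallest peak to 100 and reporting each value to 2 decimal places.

26.90 : 100.00 : 97.21 : 28.33

Gallium pattern (n=2): 0.361201 : 0.479598 : 0.159201
Thallium pattern (n=1): 0.2950 : 0.7050
Convolve the two distributions (both contribute in 2-u steps):
  M: 0.361201×0.2950 = 0.106554
  M+2: 0.361201×0.7050 + 0.479598×0.2950 = 0.396128
  M+4: 0.479598×0.7050 + 0.159201×0.2950 = 0.385081
  M+6: 0.159201×0.7050 = 0.112237
Scale to base peak (0.396128) = 100: 26.90 : 100.00 : 97.21 : 28.33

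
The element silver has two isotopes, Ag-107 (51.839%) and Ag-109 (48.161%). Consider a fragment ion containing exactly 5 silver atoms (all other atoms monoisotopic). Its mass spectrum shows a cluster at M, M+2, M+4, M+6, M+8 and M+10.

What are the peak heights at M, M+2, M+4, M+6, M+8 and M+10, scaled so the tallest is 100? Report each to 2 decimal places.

Expanding (0.51839 + 0.48161)^5:
P(M) = 0.51839^5 = 0.037435
P(M+2) = 5 × 0.51839^4 × 0.48161^1 = 0.173897
P(M+4) = 10 × 0.51839^3 × 0.48161^2 = 0.323118
P(M+6) = 10 × 0.51839^2 × 0.48161^3 = 0.300192
P(M+8) = 5 × 0.51839^1 × 0.48161^4 = 0.139447
P(M+10) = 0.48161^5 = 0.025911
The M+4 peak is largest (0.323118); scaling to 100 gives 11.59 : 53.82 : 100.00 : 92.90 : 43.16 : 8.02.

11.59 : 53.82 : 100.00 : 92.90 : 43.16 : 8.02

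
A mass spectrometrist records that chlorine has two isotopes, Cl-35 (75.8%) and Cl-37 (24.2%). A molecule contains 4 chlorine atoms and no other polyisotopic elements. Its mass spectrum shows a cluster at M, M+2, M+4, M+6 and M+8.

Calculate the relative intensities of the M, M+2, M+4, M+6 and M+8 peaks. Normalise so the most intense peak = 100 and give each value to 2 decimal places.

78.31 : 100.00 : 47.89 : 10.19 : 0.81

Expanding (0.758 + 0.242)^4:
P(M) = 0.758^4 = 0.330124
P(M+2) = 4 × 0.758^3 × 0.242^1 = 0.421583
P(M+4) = 6 × 0.758^2 × 0.242^2 = 0.201893
P(M+6) = 4 × 0.758^1 × 0.242^3 = 0.042971
P(M+8) = 0.242^4 = 0.003430
The M+2 peak is largest (0.421583); scaling to 100 gives 78.31 : 100.00 : 47.89 : 10.19 : 0.81.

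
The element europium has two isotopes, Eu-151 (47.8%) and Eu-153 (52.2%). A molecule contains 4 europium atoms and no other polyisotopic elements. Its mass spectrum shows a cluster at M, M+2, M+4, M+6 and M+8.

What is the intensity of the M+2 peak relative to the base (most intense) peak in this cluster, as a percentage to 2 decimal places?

61.05%

(0.478 + 0.522)^4 gives M 0.0522, M+2 0.2280, M+4 0.3735, M+6 0.2720, M+8 0.0742; the largest is M+4.
P(M+4) = C(4,2) × 0.478^2 × 0.522^2 = 6 × 0.228484 × 0.272484 = 0.373549 (base)
P(M+2) = C(4,1) × 0.478^3 × 0.522^1 = 4 × 0.10921535 × 0.5220 = 0.228042
Relative intensity = 0.228042 / 0.373549 × 100 = 61.05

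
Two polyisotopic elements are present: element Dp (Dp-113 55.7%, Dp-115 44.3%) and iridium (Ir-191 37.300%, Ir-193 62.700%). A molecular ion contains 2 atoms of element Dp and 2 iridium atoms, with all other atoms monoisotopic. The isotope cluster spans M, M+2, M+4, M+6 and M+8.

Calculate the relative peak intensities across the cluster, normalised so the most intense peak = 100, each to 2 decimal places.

Element Dp pattern (n=2): 0.310249 : 0.493502 : 0.196249
Iridium pattern (n=2): 0.139129 : 0.467742 : 0.393129
Convolve the two distributions (both contribute in 2-u steps):
  M: 0.310249×0.139129 = 0.043165
  M+2: 0.310249×0.467742 + 0.493502×0.139129 = 0.213777
  M+4: 0.310249×0.393129 + 0.493502×0.467742 + 0.196249×0.139129 = 0.380103
  M+6: 0.493502×0.393129 + 0.196249×0.467742 = 0.285804
  M+8: 0.196249×0.393129 = 0.077151
Scale to base peak (0.380103) = 100: 11.36 : 56.24 : 100.00 : 75.19 : 20.30

11.36 : 56.24 : 100.00 : 75.19 : 20.30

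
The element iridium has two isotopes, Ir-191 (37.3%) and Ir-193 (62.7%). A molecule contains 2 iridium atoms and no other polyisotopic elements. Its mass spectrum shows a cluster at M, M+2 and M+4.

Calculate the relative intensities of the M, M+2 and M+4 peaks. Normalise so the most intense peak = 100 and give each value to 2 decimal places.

Each Ir atom is independently Ir-191 (p = 0.373) or Ir-193 (q = 0.627); the cluster is the binomial expansion (p + q)^2.
P(M) = 0.373^2 = 0.139129
P(M+2) = 2 × 0.373^1 × 0.627^1 = 0.467742
P(M+4) = 0.627^2 = 0.393129
The M+2 peak is largest (0.467742); scaling to 100 gives 29.74 : 100.00 : 84.05.

29.74 : 100.00 : 84.05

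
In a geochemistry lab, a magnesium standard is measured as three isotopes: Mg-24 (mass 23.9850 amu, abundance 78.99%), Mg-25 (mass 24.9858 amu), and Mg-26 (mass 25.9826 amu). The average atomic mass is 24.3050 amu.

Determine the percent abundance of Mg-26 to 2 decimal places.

Let x and y be the fractions of Mg-25 and Mg-26. Then x + y = 1 − 0.7899 = 0.2101 and 24.9858x + 25.9826y = 24.3050 − 0.7899×23.9850 = 5.3592485.
Substituting: 24.9858x + 25.9826(0.2101 − x) = 5.3592485
(24.9858 − 25.9826)x = -0.09969576  ⇒  x = 0.10002, y = 0.11008
Mg-25: 10.00%, Mg-26: 11.01%.

11.01%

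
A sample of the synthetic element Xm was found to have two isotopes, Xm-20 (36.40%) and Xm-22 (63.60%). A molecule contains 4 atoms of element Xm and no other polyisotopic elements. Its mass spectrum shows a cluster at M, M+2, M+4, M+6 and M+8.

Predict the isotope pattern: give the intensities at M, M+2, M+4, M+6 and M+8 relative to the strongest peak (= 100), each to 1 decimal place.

4.7 : 32.8 : 85.8 : 100.0 : 43.7

The 4 Xm atoms are independent, so intensities follow the terms of (0.3640 + 0.6360)^4.
P(M) = 0.3640^4 = 0.017555
P(M+2) = 4 × 0.3640^3 × 0.6360^1 = 0.122693
P(M+4) = 6 × 0.3640^2 × 0.6360^2 = 0.321565
P(M+6) = 4 × 0.3640^1 × 0.6360^3 = 0.374570
P(M+8) = 0.6360^4 = 0.163617
The M+6 peak is largest (0.374570); scaling to 100 gives 4.7 : 32.8 : 85.8 : 100.0 : 43.7.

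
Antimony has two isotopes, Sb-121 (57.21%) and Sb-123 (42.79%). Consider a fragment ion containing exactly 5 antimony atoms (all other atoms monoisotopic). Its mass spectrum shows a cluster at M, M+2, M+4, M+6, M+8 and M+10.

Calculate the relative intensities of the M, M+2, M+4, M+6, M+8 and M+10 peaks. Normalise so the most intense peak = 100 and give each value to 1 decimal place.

The 5 Sb atoms are independent, so intensities follow the terms of (0.5721 + 0.4279)^5.
P(M) = 0.5721^5 = 0.061286
P(M+2) = 5 × 0.5721^4 × 0.4279^1 = 0.229192
P(M+4) = 10 × 0.5721^3 × 0.4279^2 = 0.342847
P(M+6) = 10 × 0.5721^2 × 0.4279^3 = 0.256431
P(M+8) = 5 × 0.5721^1 × 0.4279^4 = 0.095898
P(M+10) = 0.4279^5 = 0.014345
The M+4 peak is largest (0.342847); scaling to 100 gives 17.9 : 66.8 : 100.0 : 74.8 : 28.0 : 4.2.

17.9 : 66.8 : 100.0 : 74.8 : 28.0 : 4.2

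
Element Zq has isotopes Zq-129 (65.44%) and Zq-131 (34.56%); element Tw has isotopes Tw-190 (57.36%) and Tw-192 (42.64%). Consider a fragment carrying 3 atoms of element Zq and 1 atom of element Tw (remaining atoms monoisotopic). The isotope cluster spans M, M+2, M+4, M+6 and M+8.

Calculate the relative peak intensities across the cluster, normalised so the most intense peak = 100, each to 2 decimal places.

Element Zq pattern (n=3): 0.28023984 : 0.44399857 : 0.23448335 : 0.04127824
Element Tw pattern (n=1): 0.5736 : 0.4264
Convolve the two distributions (both contribute in 2-u steps):
  M: 0.28023984×0.5736 = 0.160746
  M+2: 0.28023984×0.4264 + 0.44399857×0.5736 = 0.374172
  M+4: 0.44399857×0.4264 + 0.23448335×0.5736 = 0.323821
  M+6: 0.23448335×0.4264 + 0.04127824×0.5736 = 0.123661
  M+8: 0.04127824×0.4264 = 0.017601
Scale to base peak (0.374172) = 100: 42.96 : 100.00 : 86.54 : 33.05 : 4.70

42.96 : 100.00 : 86.54 : 33.05 : 4.70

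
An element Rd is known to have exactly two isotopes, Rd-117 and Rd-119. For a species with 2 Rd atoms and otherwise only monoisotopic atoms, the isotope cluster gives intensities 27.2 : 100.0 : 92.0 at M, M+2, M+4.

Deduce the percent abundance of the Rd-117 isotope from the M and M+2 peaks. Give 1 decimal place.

35.2%

Let p = fractional abundance of Rd-117. I(M+2)/I(M) = [C(2,1)·p^1·(1−p)] / p^2 = 2·(1−p)/p = 100.0/27.2 = 3.6765
(1−p)/p = 3.6765/2 = 1.8382  ⇒  p = 1/(1 + 1.8382) = 0.3523
Rd-117: 35.2%, Rd-119: 64.8%.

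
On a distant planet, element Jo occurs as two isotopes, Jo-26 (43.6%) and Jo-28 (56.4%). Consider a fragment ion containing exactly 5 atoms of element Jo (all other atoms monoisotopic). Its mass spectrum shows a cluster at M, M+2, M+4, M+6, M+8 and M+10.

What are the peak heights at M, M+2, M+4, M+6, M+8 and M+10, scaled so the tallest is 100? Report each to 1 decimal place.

4.6 : 29.9 : 77.3 : 100.0 : 64.7 : 16.7

Expanding (0.436 + 0.564)^5:
P(M) = 0.436^5 = 0.015756
P(M+2) = 5 × 0.436^4 × 0.564^1 = 0.101905
P(M+4) = 10 × 0.436^3 × 0.564^2 = 0.263644
P(M+6) = 10 × 0.436^2 × 0.564^3 = 0.341044
P(M+8) = 5 × 0.436^1 × 0.564^4 = 0.220583
P(M+10) = 0.564^5 = 0.057068
The M+6 peak is largest (0.341044); scaling to 100 gives 4.6 : 29.9 : 77.3 : 100.0 : 64.7 : 16.7.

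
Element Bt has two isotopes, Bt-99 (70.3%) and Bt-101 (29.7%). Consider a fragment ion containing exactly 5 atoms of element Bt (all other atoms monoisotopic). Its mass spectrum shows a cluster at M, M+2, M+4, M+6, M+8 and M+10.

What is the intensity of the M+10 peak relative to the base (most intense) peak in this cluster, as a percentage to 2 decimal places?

Term probabilities: M 0.1717, M+2 0.3627, M+4 0.3065, M+6 0.1295, M+8 0.0273, M+10 0.0023. Base peak = M+2.
P(M+2) = C(5,1) × 0.703^4 × 0.297^1 = 5 × 0.24424254 × 0.2970 = 0.362700 (base)
P(M+10) = C(5,5) × 0.703^0 × 0.297^5 = 1 × 1.0000 × 0.00231091 = 0.002311
Relative intensity = 0.002311 / 0.362700 × 100 = 0.64

0.64%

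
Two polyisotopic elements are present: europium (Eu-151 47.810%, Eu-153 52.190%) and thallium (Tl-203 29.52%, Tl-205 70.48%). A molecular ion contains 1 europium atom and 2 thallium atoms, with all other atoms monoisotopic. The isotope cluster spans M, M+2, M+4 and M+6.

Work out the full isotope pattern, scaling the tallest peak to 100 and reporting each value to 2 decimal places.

9.16 : 53.76 : 100.00 : 57.02

Europium pattern (n=1): 0.4781 : 0.5219
Thallium pattern (n=2): 0.08714304 : 0.41611392 : 0.49674304
Convolve the two distributions (both contribute in 2-u steps):
  M: 0.4781×0.08714304 = 0.041663
  M+2: 0.4781×0.41611392 + 0.5219×0.08714304 = 0.244424
  M+4: 0.4781×0.49674304 + 0.5219×0.41611392 = 0.454663
  M+6: 0.5219×0.49674304 = 0.259250
Scale to base peak (0.454663) = 100: 9.16 : 53.76 : 100.00 : 57.02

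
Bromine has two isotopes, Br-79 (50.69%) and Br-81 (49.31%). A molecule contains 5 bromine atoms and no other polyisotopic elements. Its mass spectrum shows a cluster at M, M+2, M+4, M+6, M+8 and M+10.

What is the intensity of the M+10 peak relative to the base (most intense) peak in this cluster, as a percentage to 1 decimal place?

(0.5069 + 0.4931)^5 gives M 0.0335, M+2 0.1628, M+4 0.3167, M+6 0.3081, M+8 0.1498, M+10 0.0292; the largest is M+4.
P(M+4) = C(5,2) × 0.5069^3 × 0.4931^2 = 10 × 0.13024674 × 0.24314761 = 0.316692 (base)
P(M+10) = C(5,5) × 0.5069^0 × 0.4931^5 = 1 × 1.0000 × 0.02915245 = 0.029152
Relative intensity = 0.029152 / 0.316692 × 100 = 9.2

9.2%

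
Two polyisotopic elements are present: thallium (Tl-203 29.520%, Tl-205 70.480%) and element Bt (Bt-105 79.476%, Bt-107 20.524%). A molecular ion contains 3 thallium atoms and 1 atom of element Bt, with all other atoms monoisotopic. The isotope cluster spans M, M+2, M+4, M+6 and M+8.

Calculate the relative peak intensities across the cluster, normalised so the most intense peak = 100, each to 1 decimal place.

Thallium pattern (n=3): 0.02572463 : 0.18425524 : 0.43991564 : 0.35010449
Element Bt pattern (n=1): 0.79476 : 0.20524
Convolve the two distributions (both contribute in 2-u steps):
  M: 0.02572463×0.79476 = 0.020445
  M+2: 0.02572463×0.20524 + 0.18425524×0.79476 = 0.151718
  M+4: 0.18425524×0.20524 + 0.43991564×0.79476 = 0.387444
  M+6: 0.43991564×0.20524 + 0.35010449×0.79476 = 0.368537
  M+8: 0.35010449×0.20524 = 0.071855
Scale to base peak (0.387444) = 100: 5.3 : 39.2 : 100.0 : 95.1 : 18.5

5.3 : 39.2 : 100.0 : 95.1 : 18.5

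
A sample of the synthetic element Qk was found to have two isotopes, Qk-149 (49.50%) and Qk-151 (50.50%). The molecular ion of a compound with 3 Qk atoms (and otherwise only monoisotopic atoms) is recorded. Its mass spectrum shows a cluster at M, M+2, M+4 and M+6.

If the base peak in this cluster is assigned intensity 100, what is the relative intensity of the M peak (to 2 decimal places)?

32.03

Binomial terms of (0.4950 + 0.5050)^3: M 0.1213, M+2 0.3712, M+4 0.3787, M+6 0.1288 → M+4 is the base peak.
P(M+4) = C(3,2) × 0.4950^1 × 0.5050^2 = 3 × 0.4950 × 0.255025 = 0.378712 (base)
P(M) = C(3,0) × 0.4950^3 × 0.5050^0 = 1 × 0.12128738 × 1.0000 = 0.121287
Relative intensity = 0.121287 / 0.378712 × 100 = 32.03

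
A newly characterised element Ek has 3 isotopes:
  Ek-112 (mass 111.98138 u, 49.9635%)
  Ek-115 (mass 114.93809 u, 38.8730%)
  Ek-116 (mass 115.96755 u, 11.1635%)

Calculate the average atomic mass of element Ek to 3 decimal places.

113.576 u

The abundance-weighted mean is 0.499635 × 111.98138 + 0.388730 × 114.93809 + 0.111635 × 115.96755
= 55.949817 + 44.679884 + 12.946037 = 113.575738 u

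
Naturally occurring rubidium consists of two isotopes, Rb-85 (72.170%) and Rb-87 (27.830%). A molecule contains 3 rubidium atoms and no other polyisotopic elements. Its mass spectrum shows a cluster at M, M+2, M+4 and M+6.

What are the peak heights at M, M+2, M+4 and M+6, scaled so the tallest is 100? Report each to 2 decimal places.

86.44 : 100.00 : 38.56 : 4.96

The 3 Rb atoms are independent, so intensities follow the terms of (0.72170 + 0.27830)^3.
P(M) = 0.72170^3 = 0.375898
P(M+2) = 3 × 0.72170^2 × 0.27830^1 = 0.434858
P(M+4) = 3 × 0.72170^1 × 0.27830^2 = 0.167689
P(M+6) = 0.27830^3 = 0.021555
The M+2 peak is largest (0.434858); scaling to 100 gives 86.44 : 100.00 : 38.56 : 4.96.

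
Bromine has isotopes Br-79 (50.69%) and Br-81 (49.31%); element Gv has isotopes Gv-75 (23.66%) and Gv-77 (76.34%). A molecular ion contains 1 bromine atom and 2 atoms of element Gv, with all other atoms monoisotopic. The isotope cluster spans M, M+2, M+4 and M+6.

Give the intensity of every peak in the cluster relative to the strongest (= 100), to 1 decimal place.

Bromine pattern (n=1): 0.5069 : 0.4931
Element Gv pattern (n=2): 0.05597956 : 0.36124088 : 0.58277956
Convolve the two distributions (both contribute in 2-u steps):
  M: 0.5069×0.05597956 = 0.028376
  M+2: 0.5069×0.36124088 + 0.4931×0.05597956 = 0.210717
  M+4: 0.5069×0.58277956 + 0.4931×0.36124088 = 0.473539
  M+6: 0.4931×0.58277956 = 0.287369
Scale to base peak (0.473539) = 100: 6.0 : 44.5 : 100.0 : 60.7

6.0 : 44.5 : 100.0 : 60.7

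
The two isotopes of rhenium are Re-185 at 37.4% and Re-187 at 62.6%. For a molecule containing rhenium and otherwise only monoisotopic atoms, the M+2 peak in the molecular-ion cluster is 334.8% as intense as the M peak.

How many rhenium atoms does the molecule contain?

2

With n Re atoms, P(M+2)/P(M) = C(n,1)·p^(n−1)q / p^n = n·q/p = n · 0.626/0.374.
n = 3.348 × 0.374/0.626 = 2.00 ≈ 2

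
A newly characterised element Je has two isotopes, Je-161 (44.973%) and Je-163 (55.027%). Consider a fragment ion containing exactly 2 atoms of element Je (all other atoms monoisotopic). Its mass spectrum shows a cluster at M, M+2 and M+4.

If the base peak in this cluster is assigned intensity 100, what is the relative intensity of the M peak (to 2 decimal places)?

40.86

(0.44973 + 0.55027)^2 gives M 0.2023, M+2 0.4949, M+4 0.3028; the largest is M+2.
P(M+2) = C(2,1) × 0.44973^1 × 0.55027^1 = 2 × 0.44973 × 0.55027 = 0.494946 (base)
P(M) = C(2,0) × 0.44973^2 × 0.55027^0 = 1 × 0.20225707 × 1.0000 = 0.202257
Relative intensity = 0.202257 / 0.494946 × 100 = 40.86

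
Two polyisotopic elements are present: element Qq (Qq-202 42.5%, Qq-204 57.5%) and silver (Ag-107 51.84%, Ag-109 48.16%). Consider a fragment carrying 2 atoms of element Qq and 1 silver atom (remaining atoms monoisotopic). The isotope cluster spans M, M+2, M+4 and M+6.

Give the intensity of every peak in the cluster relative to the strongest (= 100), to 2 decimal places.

Element Qq pattern (n=2): 0.180625 : 0.48875 : 0.330625
Silver pattern (n=1): 0.5184 : 0.4816
Convolve the two distributions (both contribute in 2-u steps):
  M: 0.180625×0.5184 = 0.093636
  M+2: 0.180625×0.4816 + 0.48875×0.5184 = 0.340357
  M+4: 0.48875×0.4816 + 0.330625×0.5184 = 0.406778
  M+6: 0.330625×0.4816 = 0.159229
Scale to base peak (0.406778) = 100: 23.02 : 83.67 : 100.00 : 39.14

23.02 : 83.67 : 100.00 : 39.14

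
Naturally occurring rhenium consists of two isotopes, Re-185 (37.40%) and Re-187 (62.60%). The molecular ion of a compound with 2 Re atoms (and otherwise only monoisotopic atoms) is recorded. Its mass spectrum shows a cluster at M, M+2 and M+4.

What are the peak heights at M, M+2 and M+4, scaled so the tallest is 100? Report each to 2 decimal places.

Each Re atom is independently Re-185 (p = 0.3740) or Re-187 (q = 0.6260); the cluster is the binomial expansion (p + q)^2.
P(M) = 0.3740^2 = 0.139876
P(M+2) = 2 × 0.3740^1 × 0.6260^1 = 0.468248
P(M+4) = 0.6260^2 = 0.391876
The M+2 peak is largest (0.468248); scaling to 100 gives 29.87 : 100.00 : 83.69.

29.87 : 100.00 : 83.69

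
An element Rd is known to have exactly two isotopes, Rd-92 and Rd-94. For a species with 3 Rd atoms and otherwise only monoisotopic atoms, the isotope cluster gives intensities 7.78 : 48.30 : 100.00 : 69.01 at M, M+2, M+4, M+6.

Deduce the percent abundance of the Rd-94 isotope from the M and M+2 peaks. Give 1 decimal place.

Write p for the Rd-92 fraction. I(M+2)/I(M) = [C(3,1)·p^2·(1−p)] / p^3 = 3·(1−p)/p = 48.30/7.78 = 6.2082
(1−p)/p = 6.2082/3 = 2.0694  ⇒  p = 1/(1 + 2.0694) = 0.3258
Rd-92: 32.6%, Rd-94: 67.4%.

67.4%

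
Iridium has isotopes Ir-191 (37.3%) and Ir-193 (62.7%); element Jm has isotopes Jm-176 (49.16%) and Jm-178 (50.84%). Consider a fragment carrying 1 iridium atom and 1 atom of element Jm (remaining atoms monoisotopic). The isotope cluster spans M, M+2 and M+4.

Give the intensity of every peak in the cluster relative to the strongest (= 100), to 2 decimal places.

36.83 : 100.00 : 64.03

Iridium pattern (n=1): 0.3730 : 0.6270
Element Jm pattern (n=1): 0.4916 : 0.5084
Convolve the two distributions (both contribute in 2-u steps):
  M: 0.3730×0.4916 = 0.183367
  M+2: 0.3730×0.5084 + 0.6270×0.4916 = 0.497866
  M+4: 0.6270×0.5084 = 0.318767
Scale to base peak (0.497866) = 100: 36.83 : 100.00 : 64.03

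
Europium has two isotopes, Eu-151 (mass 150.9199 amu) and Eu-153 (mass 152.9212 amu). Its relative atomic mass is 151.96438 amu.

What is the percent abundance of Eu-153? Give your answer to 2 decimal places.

52.19%

With x = fraction of Eu-151 (so Eu-153 is 1 − x):
150.9199·x + 152.9212·(1 − x) = 151.96438
(150.9199 − 152.9212)·x = 151.96438 − 152.9212
x = -0.95682 / -2.0013 = 0.47810 → 47.81% Eu-151, 52.19% Eu-153.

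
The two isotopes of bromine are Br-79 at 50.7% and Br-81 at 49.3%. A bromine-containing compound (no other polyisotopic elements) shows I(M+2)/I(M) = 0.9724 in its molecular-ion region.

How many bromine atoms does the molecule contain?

1

For n independent Br atoms, I(M+2)/I(M) = n · (abundance Br-81) / (abundance Br-79) = n · 0.493/0.507.
n = 0.9724 × 0.507/0.493 = 1.00 ≈ 1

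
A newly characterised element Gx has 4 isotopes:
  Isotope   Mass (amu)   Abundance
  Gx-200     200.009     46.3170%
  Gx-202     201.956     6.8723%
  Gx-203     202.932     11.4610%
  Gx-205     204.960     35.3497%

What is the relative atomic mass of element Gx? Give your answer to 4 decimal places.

Weight each isotope mass by its fractional abundance: 0.463170 × 200.009 + 0.068723 × 201.956 + 0.114610 × 202.932 + 0.353497 × 204.960
= 92.63817 + 13.87902 + 23.25804 + 72.45275 = 202.22798 amu

202.2280 amu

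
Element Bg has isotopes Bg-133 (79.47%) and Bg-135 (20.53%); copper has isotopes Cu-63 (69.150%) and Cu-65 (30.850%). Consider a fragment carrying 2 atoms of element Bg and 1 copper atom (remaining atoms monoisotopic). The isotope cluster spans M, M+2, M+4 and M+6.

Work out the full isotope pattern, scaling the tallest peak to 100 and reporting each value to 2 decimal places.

Element Bg pattern (n=2): 0.63154809 : 0.32630382 : 0.04214809
Copper pattern (n=1): 0.6915 : 0.3085
Convolve the two distributions (both contribute in 2-u steps):
  M: 0.63154809×0.6915 = 0.436716
  M+2: 0.63154809×0.3085 + 0.32630382×0.6915 = 0.420472
  M+4: 0.32630382×0.3085 + 0.04214809×0.6915 = 0.129810
  M+6: 0.04214809×0.3085 = 0.013003
Scale to base peak (0.436716) = 100: 100.00 : 96.28 : 29.72 : 2.98

100.00 : 96.28 : 29.72 : 2.98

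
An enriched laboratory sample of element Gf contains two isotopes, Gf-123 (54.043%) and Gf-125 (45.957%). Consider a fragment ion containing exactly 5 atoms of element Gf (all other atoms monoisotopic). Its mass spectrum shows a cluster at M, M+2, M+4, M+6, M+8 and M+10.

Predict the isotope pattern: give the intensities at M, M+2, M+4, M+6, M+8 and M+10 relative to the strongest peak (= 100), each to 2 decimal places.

Each Gf atom is independently Gf-123 (p = 0.54043) or Gf-125 (q = 0.45957); the cluster is the binomial expansion (p + q)^5.
P(M) = 0.54043^5 = 0.046100
P(M+2) = 5 × 0.54043^4 × 0.45957^1 = 0.196011
P(M+4) = 10 × 0.54043^3 × 0.45957^2 = 0.333366
P(M+6) = 10 × 0.54043^2 × 0.45957^3 = 0.283487
P(M+8) = 5 × 0.54043^1 × 0.45957^4 = 0.120536
P(M+10) = 0.45957^5 = 0.020500
The M+4 peak is largest (0.333366); scaling to 100 gives 13.83 : 58.80 : 100.00 : 85.04 : 36.16 : 6.15.

13.83 : 58.80 : 100.00 : 85.04 : 36.16 : 6.15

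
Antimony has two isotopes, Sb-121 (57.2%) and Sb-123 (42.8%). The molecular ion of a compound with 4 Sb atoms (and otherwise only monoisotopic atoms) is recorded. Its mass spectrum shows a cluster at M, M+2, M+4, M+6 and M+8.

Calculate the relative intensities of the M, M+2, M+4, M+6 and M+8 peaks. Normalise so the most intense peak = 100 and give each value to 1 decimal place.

29.8 : 89.1 : 100.0 : 49.9 : 9.3

Each Sb atom is independently Sb-121 (p = 0.572) or Sb-123 (q = 0.428); the cluster is the binomial expansion (p + q)^4.
P(M) = 0.572^4 = 0.107049
P(M+2) = 4 × 0.572^3 × 0.428^1 = 0.320400
P(M+4) = 6 × 0.572^2 × 0.428^2 = 0.359609
P(M+6) = 4 × 0.572^1 × 0.428^3 = 0.179385
P(M+8) = 0.428^4 = 0.033556
The M+4 peak is largest (0.359609); scaling to 100 gives 29.8 : 89.1 : 100.0 : 49.9 : 9.3.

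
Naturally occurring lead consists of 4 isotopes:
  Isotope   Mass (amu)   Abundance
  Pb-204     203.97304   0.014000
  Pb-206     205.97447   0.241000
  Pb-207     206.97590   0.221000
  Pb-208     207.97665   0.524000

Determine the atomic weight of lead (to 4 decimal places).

207.2169 amu

The abundance-weighted mean is 0.014000 × 203.97304 + 0.241000 × 205.97447 + 0.221000 × 206.97590 + 0.524000 × 207.97665
= 2.855623 + 49.639847 + 45.741674 + 108.979765 = 207.216909 amu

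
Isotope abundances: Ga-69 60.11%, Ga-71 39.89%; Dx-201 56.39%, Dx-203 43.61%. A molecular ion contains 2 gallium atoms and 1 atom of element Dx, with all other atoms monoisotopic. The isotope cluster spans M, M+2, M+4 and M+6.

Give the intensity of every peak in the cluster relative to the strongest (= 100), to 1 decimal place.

Gallium pattern (n=2): 0.36132121 : 0.47955758 : 0.15912121
Element Dx pattern (n=1): 0.5639 : 0.4361
Convolve the two distributions (both contribute in 2-u steps):
  M: 0.36132121×0.5639 = 0.203749
  M+2: 0.36132121×0.4361 + 0.47955758×0.5639 = 0.427995
  M+4: 0.47955758×0.4361 + 0.15912121×0.5639 = 0.298864
  M+6: 0.15912121×0.4361 = 0.069393
Scale to base peak (0.427995) = 100: 47.6 : 100.0 : 69.8 : 16.2

47.6 : 100.0 : 69.8 : 16.2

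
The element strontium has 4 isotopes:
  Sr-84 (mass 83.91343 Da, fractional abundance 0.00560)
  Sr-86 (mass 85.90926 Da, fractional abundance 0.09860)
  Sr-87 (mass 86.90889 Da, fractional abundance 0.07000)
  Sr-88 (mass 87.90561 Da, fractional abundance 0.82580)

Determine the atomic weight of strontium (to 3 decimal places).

Weight each isotope mass by its fractional abundance: 0.00560 × 83.91343 + 0.09860 × 85.90926 + 0.07000 × 86.90889 + 0.82580 × 87.90561
= 0.469915 + 8.470653 + 6.083622 + 72.592453 = 87.616643 Da

87.617 Da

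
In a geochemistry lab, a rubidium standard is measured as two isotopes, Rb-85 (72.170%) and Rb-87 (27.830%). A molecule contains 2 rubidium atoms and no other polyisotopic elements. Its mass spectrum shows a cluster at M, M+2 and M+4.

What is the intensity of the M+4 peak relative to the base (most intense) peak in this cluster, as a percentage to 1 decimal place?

14.9%

(0.72170 + 0.27830)^2 gives M 0.5209, M+2 0.4017, M+4 0.0775; the largest is M.
P(M) = C(2,0) × 0.72170^2 × 0.27830^0 = 1 × 0.52085089 × 1.0000 = 0.520851 (base)
P(M+4) = C(2,2) × 0.72170^0 × 0.27830^2 = 1 × 1.0000 × 0.07745089 = 0.077451
Relative intensity = 0.077451 / 0.520851 × 100 = 14.9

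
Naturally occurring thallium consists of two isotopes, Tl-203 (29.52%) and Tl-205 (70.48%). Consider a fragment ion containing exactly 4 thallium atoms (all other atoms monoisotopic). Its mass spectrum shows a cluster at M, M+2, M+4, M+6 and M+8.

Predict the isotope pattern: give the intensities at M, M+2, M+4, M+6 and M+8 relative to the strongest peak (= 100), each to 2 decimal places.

1.84 : 17.54 : 62.83 : 100.00 : 59.69

The 4 Tl atoms are independent, so intensities follow the terms of (0.2952 + 0.7048)^4.
P(M) = 0.2952^4 = 0.007594
P(M+2) = 4 × 0.2952^3 × 0.7048^1 = 0.072523
P(M+4) = 6 × 0.2952^2 × 0.7048^2 = 0.259726
P(M+6) = 4 × 0.2952^1 × 0.7048^3 = 0.413403
P(M+8) = 0.7048^4 = 0.246754
The M+6 peak is largest (0.413403); scaling to 100 gives 1.84 : 17.54 : 62.83 : 100.00 : 59.69.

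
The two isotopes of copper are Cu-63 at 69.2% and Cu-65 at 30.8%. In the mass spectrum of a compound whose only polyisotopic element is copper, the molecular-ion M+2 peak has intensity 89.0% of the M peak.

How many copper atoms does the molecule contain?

With n Cu atoms, P(M+2)/P(M) = C(n,1)·p^(n−1)q / p^n = n·q/p = n · 0.308/0.692.
n = 0.890 × 0.692/0.308 = 2.00 ≈ 2

2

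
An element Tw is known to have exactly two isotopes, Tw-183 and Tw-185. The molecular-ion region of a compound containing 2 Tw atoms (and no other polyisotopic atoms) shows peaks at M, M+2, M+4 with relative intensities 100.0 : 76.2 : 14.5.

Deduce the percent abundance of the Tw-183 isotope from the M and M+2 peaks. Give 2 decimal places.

72.41%

Write p for the Tw-183 fraction. I(M+2)/I(M) = [C(2,1)·p^1·(1−p)] / p^2 = 2·(1−p)/p = 76.2/100.0 = 0.7620
(1−p)/p = 0.7620/2 = 0.3810  ⇒  p = 1/(1 + 0.3810) = 0.7241
Tw-183: 72.41%, Tw-185: 27.59%.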